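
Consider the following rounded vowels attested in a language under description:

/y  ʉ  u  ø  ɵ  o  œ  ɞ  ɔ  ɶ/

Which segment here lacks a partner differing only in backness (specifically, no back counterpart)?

/ɶ/

High: /y/ ~ /ʉ/ ~ /u/
High-mid: /ø/ ~ /ɵ/ ~ /o/
Low-mid: /œ/ ~ /ɞ/ ~ /ɔ/
Low: only /ɶ/ (front); no back partner.
So /ɶ/ is the unpaired segment.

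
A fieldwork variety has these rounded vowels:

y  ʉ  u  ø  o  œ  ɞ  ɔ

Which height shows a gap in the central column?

high-mid

height            front     central   back    
high              y         ʉ         u       
high-mid          ø         —         o       
low-mid           œ         ɞ         ɔ       
Every height has a central member except high-mid, where /ɵ/ would be expected.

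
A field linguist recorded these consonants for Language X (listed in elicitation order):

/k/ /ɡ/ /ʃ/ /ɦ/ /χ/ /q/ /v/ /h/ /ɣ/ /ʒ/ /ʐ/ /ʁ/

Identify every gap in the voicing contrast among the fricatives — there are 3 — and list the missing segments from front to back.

labiodental: voiceless —, voiced /v/.
postalveolar: voiceless /ʃ/, voiced /ʒ/.
retroflex: voiceless —, voiced /ʐ/.
velar: voiceless —, voiced /ɣ/.
uvular: voiceless /χ/, voiced /ʁ/.
glottal: voiceless /h/, voiced /ɦ/.
Gaps, from front to back: labiodental lacks voiceless (/f/); retroflex lacks voiceless (/ʂ/); velar lacks voiceless (/x/).

/f/, /ʂ/, /x/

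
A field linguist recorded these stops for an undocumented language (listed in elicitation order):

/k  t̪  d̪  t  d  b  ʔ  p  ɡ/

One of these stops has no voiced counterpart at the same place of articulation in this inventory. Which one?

Bilabial: /p/ ~ /b/
Dental: /t̪/ ~ /d̪/
Alveolar: /t/ ~ /d/
Velar: /k/ ~ /ɡ/
Glottal: only /ʔ/ (voiceless); no voiced partner.
So /ʔ/ is the unpaired segment.

/ʔ/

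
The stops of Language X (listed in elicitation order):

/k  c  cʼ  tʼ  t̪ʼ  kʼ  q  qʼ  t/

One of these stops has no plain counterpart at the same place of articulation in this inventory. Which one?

/t̪ʼ/

Alveolar: /t/ ~ /tʼ/
Palatal: /c/ ~ /cʼ/
Velar: /k/ ~ /kʼ/
Uvular: /q/ ~ /qʼ/
Dental: only /t̪ʼ/ (ejective); no plain partner.
So /t̪ʼ/ is the unpaired segment.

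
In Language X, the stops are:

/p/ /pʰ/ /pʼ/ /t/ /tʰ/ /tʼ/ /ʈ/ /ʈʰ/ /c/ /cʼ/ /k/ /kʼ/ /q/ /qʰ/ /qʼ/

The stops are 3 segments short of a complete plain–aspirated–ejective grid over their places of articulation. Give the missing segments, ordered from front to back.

/ʈʼ/, /cʰ/, /kʰ/

bilabial: plain /p/, aspirated /pʰ/, ejective /pʼ/.
alveolar: plain /t/, aspirated /tʰ/, ejective /tʼ/.
retroflex: plain /ʈ/, aspirated /ʈʰ/, ejective —.
palatal: plain /c/, aspirated —, ejective /cʼ/.
velar: plain /k/, aspirated —, ejective /kʼ/.
uvular: plain /q/, aspirated /qʰ/, ejective /qʼ/.
Gaps, from front to back: retroflex lacks ejective (/ʈʼ/); palatal lacks aspirated (/cʰ/); velar lacks aspirated (/kʰ/).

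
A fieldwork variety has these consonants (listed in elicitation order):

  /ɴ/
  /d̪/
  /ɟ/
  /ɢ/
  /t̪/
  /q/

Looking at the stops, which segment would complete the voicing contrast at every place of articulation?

dental: voiceless /t̪/, voiced /d̪/.
palatal: voiceless —, voiced /ɟ/.
uvular: voiceless /q/, voiced /ɢ/.
The palatal row has no voiceless member, so the gap is the voiceless palatal stop /c/.

/c/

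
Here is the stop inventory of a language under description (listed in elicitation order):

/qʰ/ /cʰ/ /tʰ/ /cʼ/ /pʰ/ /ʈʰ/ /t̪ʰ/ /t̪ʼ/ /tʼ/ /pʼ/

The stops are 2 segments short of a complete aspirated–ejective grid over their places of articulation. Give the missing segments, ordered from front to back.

/ʈʼ/, /qʼ/

Aspirated: /pʰ/ (bilabial), /t̪ʰ/ (dental), /tʰ/ (alveolar), /ʈʰ/ (retroflex), /cʰ/ (palatal), /qʰ/ (uvular).
Ejective: /pʼ/ (bilabial), /t̪ʼ/ (dental), /tʼ/ (alveolar), /cʼ/ (palatal).
Gaps, from front to back: retroflex lacks ejective (/ʈʼ/); uvular lacks ejective (/qʼ/).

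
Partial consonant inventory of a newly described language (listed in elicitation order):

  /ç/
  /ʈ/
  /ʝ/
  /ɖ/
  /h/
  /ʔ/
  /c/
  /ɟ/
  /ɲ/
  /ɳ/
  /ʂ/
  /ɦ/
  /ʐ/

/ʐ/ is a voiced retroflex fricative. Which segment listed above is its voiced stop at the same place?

The voiced stop at the same place is a voiced retroflex stop — in this inventory, /ɖ/.

/ɖ/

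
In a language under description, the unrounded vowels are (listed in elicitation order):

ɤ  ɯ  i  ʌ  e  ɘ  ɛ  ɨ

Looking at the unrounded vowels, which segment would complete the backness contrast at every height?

Front: /i/ (high), /e/ (high-mid), /ɛ/ (low-mid).
Central: /ɨ/ (high), /ɘ/ (high-mid).
Back: /ɯ/ (high), /ɤ/ (high-mid), /ʌ/ (low-mid).
The low-mid row has no central member, so the gap is the low-mid central unrounded vowel /ɜ/.

/ɜ/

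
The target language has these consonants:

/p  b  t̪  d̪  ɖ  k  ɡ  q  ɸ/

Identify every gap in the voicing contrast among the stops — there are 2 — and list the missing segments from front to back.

Voiceless: /p/ (bilabial), /t̪/ (dental), /k/ (velar), /q/ (uvular).
Voiced: /b/ (bilabial), /d̪/ (dental), /ɖ/ (retroflex), /ɡ/ (velar).
Gaps, from front to back: retroflex lacks voiceless (/ʈ/); uvular lacks voiced (/ɢ/).

/ʈ/, /ɢ/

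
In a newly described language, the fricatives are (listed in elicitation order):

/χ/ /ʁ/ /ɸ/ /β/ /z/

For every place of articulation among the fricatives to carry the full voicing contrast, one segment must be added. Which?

bilabial: voiceless /ɸ/, voiced /β/.
alveolar: voiceless —, voiced /z/.
uvular: voiceless /χ/, voiced /ʁ/.
The alveolar row has no voiceless member, so the gap is the voiceless alveolar fricative /s/.

/s/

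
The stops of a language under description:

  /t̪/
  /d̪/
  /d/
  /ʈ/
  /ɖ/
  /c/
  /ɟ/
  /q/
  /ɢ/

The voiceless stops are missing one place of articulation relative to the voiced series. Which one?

alveolar

place of articulation  voiceless  voiced  
dental            t̪        d̪      
alveolar          —         d       
retroflex         ʈ         ɖ       
palatal           c         ɟ       
uvular            q         ɢ       
Every place of articulation has a voiceless member except alveolar, where /t/ would be expected.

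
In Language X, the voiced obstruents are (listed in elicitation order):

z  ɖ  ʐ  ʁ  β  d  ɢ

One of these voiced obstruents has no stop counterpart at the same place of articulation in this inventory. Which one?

Alveolar: /d/ ~ /z/
Retroflex: /ɖ/ ~ /ʐ/
Uvular: /ɢ/ ~ /ʁ/
Bilabial: only /β/ (fricative); no stop partner.
So /β/ is the unpaired segment.

/β/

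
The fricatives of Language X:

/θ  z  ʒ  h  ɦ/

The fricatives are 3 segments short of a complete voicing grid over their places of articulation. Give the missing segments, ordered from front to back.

Voiceless: /θ/ (dental), /h/ (glottal).
Voiced: /z/ (alveolar), /ʒ/ (postalveolar), /ɦ/ (glottal).
Gaps, from front to back: dental lacks voiced (/ð/); alveolar lacks voiceless (/s/); postalveolar lacks voiceless (/ʃ/).

/ð/, /s/, /ʃ/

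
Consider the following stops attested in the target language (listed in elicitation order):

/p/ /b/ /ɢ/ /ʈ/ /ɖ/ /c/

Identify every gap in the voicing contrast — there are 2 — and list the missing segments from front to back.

Voiceless: /p/ (bilabial), /ʈ/ (retroflex), /c/ (palatal).
Voiced: /b/ (bilabial), /ɖ/ (retroflex), /ɢ/ (uvular).
Gaps, from front to back: palatal lacks voiced (/ɟ/); uvular lacks voiceless (/q/).

/ɟ/, /q/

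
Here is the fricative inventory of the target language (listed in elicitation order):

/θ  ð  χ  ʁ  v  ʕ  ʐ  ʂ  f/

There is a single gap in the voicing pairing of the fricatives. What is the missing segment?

Voiceless: /f/ (labiodental), /θ/ (dental), /ʂ/ (retroflex), /χ/ (uvular).
Voiced: /v/ (labiodental), /ð/ (dental), /ʐ/ (retroflex), /ʁ/ (uvular), /ʕ/ (pharyngeal).
The pharyngeal row has no voiceless member, so the gap is the voiceless pharyngeal fricative /ħ/.

/ħ/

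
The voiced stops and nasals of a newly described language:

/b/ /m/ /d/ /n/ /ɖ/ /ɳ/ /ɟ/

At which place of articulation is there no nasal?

palatal

place of articulation  oral stop  nasal   
bilabial          b         m       
alveolar          d         n       
retroflex         ɖ         ɳ       
palatal           ɟ         —       
Every place of articulation has a nasal member except palatal, where /ɲ/ would be expected.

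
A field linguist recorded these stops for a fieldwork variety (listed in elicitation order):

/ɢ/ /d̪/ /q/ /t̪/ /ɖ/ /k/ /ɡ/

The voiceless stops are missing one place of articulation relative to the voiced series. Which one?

retroflex

Voiceless: /t̪/ (dental), /k/ (velar), /q/ (uvular).
Voiced: /d̪/ (dental), /ɖ/ (retroflex), /ɡ/ (velar), /ɢ/ (uvular).
Every place of articulation has a voiceless member except retroflex, where /ʈ/ would be expected.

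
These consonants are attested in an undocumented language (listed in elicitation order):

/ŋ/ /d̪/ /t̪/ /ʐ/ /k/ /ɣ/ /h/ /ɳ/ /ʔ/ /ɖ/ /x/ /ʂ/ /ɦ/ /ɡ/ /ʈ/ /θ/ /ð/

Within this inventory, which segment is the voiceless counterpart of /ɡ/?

/k/

/ɡ/ is a voiced velar stop.
The voiceless counterpart is a voiceless velar stop — in this inventory, /k/.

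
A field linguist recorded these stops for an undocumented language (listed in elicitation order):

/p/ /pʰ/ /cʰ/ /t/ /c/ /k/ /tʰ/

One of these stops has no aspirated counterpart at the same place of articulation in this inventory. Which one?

Bilabial: /p/ ~ /pʰ/
Alveolar: /t/ ~ /tʰ/
Palatal: /c/ ~ /cʰ/
Velar: only /k/ (plain); no aspirated partner.
So /k/ is the unpaired segment.

/k/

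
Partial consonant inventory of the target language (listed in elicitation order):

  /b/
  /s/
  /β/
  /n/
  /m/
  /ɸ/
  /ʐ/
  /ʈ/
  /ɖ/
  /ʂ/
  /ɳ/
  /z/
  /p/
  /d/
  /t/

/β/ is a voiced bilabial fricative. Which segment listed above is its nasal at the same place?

/m/

The nasal at the same place is a bilabial nasal — in this inventory, /m/.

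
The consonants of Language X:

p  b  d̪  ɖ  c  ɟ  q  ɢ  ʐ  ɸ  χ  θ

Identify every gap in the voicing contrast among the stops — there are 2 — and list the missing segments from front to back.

bilabial: voiceless /p/, voiced /b/.
dental: voiceless —, voiced /d̪/.
retroflex: voiceless —, voiced /ɖ/.
palatal: voiceless /c/, voiced /ɟ/.
uvular: voiceless /q/, voiced /ɢ/.
Gaps, from front to back: dental lacks voiceless (/t̪/); retroflex lacks voiceless (/ʈ/).

/t̪/, /ʈ/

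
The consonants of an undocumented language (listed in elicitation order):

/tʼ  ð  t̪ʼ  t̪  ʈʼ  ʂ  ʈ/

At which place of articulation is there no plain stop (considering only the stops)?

alveolar

Plain: /t̪/ (dental), /ʈ/ (retroflex).
Ejective: /t̪ʼ/ (dental), /tʼ/ (alveolar), /ʈʼ/ (retroflex).
Every place of articulation has a plain member except alveolar, where /t/ would be expected.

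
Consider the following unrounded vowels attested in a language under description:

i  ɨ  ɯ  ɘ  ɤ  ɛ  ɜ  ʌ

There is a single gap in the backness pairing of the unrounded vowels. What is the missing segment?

high: front /i/, central /ɨ/, back /ɯ/.
high-mid: front —, central /ɘ/, back /ɤ/.
low-mid: front /ɛ/, central /ɜ/, back /ʌ/.
The high-mid row has no front member, so the gap is the high-mid front unrounded vowel /e/.

/e/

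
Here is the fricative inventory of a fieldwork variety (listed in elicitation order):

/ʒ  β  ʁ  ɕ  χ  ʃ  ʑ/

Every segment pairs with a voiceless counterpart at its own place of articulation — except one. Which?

/β/

Postalveolar: /ʃ/ ~ /ʒ/
Alveolo-palatal: /ɕ/ ~ /ʑ/
Uvular: /χ/ ~ /ʁ/
Bilabial: only /β/ (voiced); no voiceless partner.
So /β/ is the unpaired segment.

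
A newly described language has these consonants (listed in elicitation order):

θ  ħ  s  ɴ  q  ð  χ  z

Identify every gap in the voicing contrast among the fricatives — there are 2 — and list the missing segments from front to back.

Voiceless: /θ/ (dental), /s/ (alveolar), /χ/ (uvular), /ħ/ (pharyngeal).
Voiced: /ð/ (dental), /z/ (alveolar).
Gaps, from front to back: uvular lacks voiced (/ʁ/); pharyngeal lacks voiced (/ʕ/).

/ʁ/, /ʕ/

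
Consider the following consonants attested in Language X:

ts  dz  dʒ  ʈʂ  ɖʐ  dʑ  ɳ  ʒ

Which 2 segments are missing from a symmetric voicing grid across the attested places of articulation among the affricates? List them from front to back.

place of articulation  voiceless  voiced  
alveolar          ts        dz      
postalveolar      —         dʒ      
retroflex         ʈʂ        ɖʐ      
alveolo-palatal   —         dʑ      
Gaps, from front to back: postalveolar lacks voiceless (/tʃ/); alveolo-palatal lacks voiceless (/tɕ/).

/tʃ/, /tɕ/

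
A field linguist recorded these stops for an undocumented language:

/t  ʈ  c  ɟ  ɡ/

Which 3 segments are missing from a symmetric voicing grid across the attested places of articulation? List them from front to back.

/d/, /ɖ/, /k/

alveolar: voiceless /t/, voiced —.
retroflex: voiceless /ʈ/, voiced —.
palatal: voiceless /c/, voiced /ɟ/.
velar: voiceless —, voiced /ɡ/.
Gaps, from front to back: alveolar lacks voiced (/d/); retroflex lacks voiced (/ɖ/); velar lacks voiceless (/k/).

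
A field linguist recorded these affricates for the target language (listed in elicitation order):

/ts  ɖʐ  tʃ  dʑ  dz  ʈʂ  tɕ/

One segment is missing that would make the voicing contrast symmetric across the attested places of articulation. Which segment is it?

place of articulation  voiceless  voiced  
alveolar          ts        dz      
postalveolar      tʃ        —       
retroflex         ʈʂ        ɖʐ      
alveolo-palatal   tɕ        dʑ      
The postalveolar row has no voiced member, so the gap is the voiced postalveolar affricate /dʒ/.

/dʒ/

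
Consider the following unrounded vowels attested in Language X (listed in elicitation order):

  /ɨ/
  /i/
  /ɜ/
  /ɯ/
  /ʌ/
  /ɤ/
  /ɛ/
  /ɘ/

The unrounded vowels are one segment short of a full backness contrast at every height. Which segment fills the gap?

high: front /i/, central /ɨ/, back /ɯ/.
high-mid: front —, central /ɘ/, back /ɤ/.
low-mid: front /ɛ/, central /ɜ/, back /ʌ/.
The high-mid row has no front member, so the gap is the high-mid front unrounded vowel /e/.

/e/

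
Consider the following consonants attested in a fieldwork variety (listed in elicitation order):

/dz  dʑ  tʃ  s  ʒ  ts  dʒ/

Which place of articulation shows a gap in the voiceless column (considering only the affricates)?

Voiceless: /ts/ (alveolar), /tʃ/ (postalveolar).
Voiced: /dz/ (alveolar), /dʒ/ (postalveolar), /dʑ/ (alveolo-palatal).
Every place of articulation has a voiceless member except alveolo-palatal, where /tɕ/ would be expected.

alveolo-palatal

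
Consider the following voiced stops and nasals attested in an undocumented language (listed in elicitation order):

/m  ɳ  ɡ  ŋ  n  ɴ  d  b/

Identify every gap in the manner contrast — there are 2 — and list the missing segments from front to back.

/ɖ/, /ɢ/

Oral stop: /b/ (bilabial), /d/ (alveolar), /ɡ/ (velar).
Nasal: /m/ (bilabial), /n/ (alveolar), /ɳ/ (retroflex), /ŋ/ (velar), /ɴ/ (uvular).
Gaps, from front to back: retroflex lacks oral stop (/ɖ/); uvular lacks oral stop (/ɢ/).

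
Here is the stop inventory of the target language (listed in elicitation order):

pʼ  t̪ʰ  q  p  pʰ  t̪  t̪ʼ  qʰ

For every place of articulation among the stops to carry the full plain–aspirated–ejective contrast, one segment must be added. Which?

bilabial: plain /p/, aspirated /pʰ/, ejective /pʼ/.
dental: plain /t̪/, aspirated /t̪ʰ/, ejective /t̪ʼ/.
uvular: plain /q/, aspirated /qʰ/, ejective —.
The uvular row has no ejective member, so the gap is the ejective uvular stop /qʼ/.

/qʼ/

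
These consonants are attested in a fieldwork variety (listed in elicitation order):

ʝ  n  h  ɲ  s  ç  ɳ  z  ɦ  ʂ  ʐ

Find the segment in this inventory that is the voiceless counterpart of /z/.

/z/ is a voiced alveolar fricative.
The voiceless counterpart is a voiceless alveolar fricative — in this inventory, /s/.

/s/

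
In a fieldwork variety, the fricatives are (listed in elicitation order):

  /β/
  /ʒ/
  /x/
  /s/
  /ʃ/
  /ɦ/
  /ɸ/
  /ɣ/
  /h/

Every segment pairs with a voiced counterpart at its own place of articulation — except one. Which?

/s/

Bilabial: /ɸ/ ~ /β/
Postalveolar: /ʃ/ ~ /ʒ/
Velar: /x/ ~ /ɣ/
Glottal: /h/ ~ /ɦ/
Alveolar: only /s/ (voiceless); no voiced partner.
So /s/ is the unpaired segment.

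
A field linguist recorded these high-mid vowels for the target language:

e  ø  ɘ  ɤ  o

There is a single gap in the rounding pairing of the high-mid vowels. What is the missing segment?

/ɵ/

front: unrounded /e/, rounded /ø/.
central: unrounded /ɘ/, rounded —.
back: unrounded /ɤ/, rounded /o/.
The central row has no rounded member, so the gap is the central rounded vowel /ɵ/.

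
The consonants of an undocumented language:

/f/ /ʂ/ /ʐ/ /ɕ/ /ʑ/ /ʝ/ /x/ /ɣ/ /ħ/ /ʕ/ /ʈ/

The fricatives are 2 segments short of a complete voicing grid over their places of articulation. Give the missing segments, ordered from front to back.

/v/, /ç/

labiodental: voiceless /f/, voiced —.
retroflex: voiceless /ʂ/, voiced /ʐ/.
alveolo-palatal: voiceless /ɕ/, voiced /ʑ/.
palatal: voiceless —, voiced /ʝ/.
velar: voiceless /x/, voiced /ɣ/.
pharyngeal: voiceless /ħ/, voiced /ʕ/.
Gaps, from front to back: labiodental lacks voiced (/v/); palatal lacks voiceless (/ç/).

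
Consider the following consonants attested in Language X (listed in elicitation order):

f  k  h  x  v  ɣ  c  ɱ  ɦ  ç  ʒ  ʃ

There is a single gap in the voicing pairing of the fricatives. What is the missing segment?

/ʝ/

Voiceless: /f/ (labiodental), /ʃ/ (postalveolar), /ç/ (palatal), /x/ (velar), /h/ (glottal).
Voiced: /v/ (labiodental), /ʒ/ (postalveolar), /ɣ/ (velar), /ɦ/ (glottal).
The palatal row has no voiced member, so the gap is the voiced palatal fricative /ʝ/.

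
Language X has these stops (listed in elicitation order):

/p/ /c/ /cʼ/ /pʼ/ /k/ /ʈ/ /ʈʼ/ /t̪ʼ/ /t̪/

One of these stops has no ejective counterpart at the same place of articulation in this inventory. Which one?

Bilabial: /p/ ~ /pʼ/
Dental: /t̪/ ~ /t̪ʼ/
Retroflex: /ʈ/ ~ /ʈʼ/
Palatal: /c/ ~ /cʼ/
Velar: only /k/ (plain); no ejective partner.
So /k/ is the unpaired segment.

/k/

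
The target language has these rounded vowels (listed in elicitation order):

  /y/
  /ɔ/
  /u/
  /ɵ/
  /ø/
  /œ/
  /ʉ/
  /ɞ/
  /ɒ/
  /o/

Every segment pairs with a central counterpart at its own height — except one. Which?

/ɒ/

High: /y/ ~ /ʉ/ ~ /u/
High-mid: /ø/ ~ /ɵ/ ~ /o/
Low-mid: /œ/ ~ /ɞ/ ~ /ɔ/
Low: only /ɒ/ (back); no central partner.
So /ɒ/ is the unpaired segment.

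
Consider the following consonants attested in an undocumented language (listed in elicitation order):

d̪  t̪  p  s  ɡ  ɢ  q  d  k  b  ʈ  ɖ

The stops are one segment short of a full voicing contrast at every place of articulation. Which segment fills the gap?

bilabial: voiceless /p/, voiced /b/.
dental: voiceless /t̪/, voiced /d̪/.
alveolar: voiceless —, voiced /d/.
retroflex: voiceless /ʈ/, voiced /ɖ/.
velar: voiceless /k/, voiced /ɡ/.
uvular: voiceless /q/, voiced /ɢ/.
The alveolar row has no voiceless member, so the gap is the voiceless alveolar stop /t/.

/t/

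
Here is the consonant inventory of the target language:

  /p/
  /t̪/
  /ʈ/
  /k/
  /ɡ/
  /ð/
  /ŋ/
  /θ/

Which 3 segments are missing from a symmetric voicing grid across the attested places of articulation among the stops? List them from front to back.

/b/, /d̪/, /ɖ/

place of articulation  voiceless  voiced  
bilabial          p         —       
dental            t̪        —       
retroflex         ʈ         —       
velar             k         ɡ       
Gaps, from front to back: bilabial lacks voiced (/b/); dental lacks voiced (/d̪/); retroflex lacks voiced (/ɖ/).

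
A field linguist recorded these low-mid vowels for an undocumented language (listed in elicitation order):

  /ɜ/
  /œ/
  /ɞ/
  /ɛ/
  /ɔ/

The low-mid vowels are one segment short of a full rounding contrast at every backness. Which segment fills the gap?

front: unrounded /ɛ/, rounded /œ/.
central: unrounded /ɜ/, rounded /ɞ/.
back: unrounded —, rounded /ɔ/.
The back row has no unrounded member, so the gap is the back unrounded vowel /ʌ/.

/ʌ/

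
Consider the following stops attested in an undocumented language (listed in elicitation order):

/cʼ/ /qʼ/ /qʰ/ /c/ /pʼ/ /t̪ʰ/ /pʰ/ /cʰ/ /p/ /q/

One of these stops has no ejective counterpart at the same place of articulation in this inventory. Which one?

/t̪ʰ/

Bilabial: /p/ ~ /pʰ/ ~ /pʼ/
Palatal: /c/ ~ /cʰ/ ~ /cʼ/
Uvular: /q/ ~ /qʰ/ ~ /qʼ/
Dental: only /t̪ʰ/ (aspirated); no ejective partner.
So /t̪ʰ/ is the unpaired segment.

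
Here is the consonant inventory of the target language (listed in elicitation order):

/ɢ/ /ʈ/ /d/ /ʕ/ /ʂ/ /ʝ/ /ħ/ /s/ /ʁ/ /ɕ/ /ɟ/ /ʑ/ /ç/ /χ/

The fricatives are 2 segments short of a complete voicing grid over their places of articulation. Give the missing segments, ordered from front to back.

/z/, /ʐ/

alveolar: voiceless /s/, voiced —.
retroflex: voiceless /ʂ/, voiced —.
alveolo-palatal: voiceless /ɕ/, voiced /ʑ/.
palatal: voiceless /ç/, voiced /ʝ/.
uvular: voiceless /χ/, voiced /ʁ/.
pharyngeal: voiceless /ħ/, voiced /ʕ/.
Gaps, from front to back: alveolar lacks voiced (/z/); retroflex lacks voiced (/ʐ/).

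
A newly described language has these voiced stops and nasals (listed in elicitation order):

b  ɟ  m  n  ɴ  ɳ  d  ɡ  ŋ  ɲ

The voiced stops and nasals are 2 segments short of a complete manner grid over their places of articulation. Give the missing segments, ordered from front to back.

bilabial: oral stop /b/, nasal /m/.
alveolar: oral stop /d/, nasal /n/.
retroflex: oral stop —, nasal /ɳ/.
palatal: oral stop /ɟ/, nasal /ɲ/.
velar: oral stop /ɡ/, nasal /ŋ/.
uvular: oral stop —, nasal /ɴ/.
Gaps, from front to back: retroflex lacks oral stop (/ɖ/); uvular lacks oral stop (/ɢ/).

/ɖ/, /ɢ/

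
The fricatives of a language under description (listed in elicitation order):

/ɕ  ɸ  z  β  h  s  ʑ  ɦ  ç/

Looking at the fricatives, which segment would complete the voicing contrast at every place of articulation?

/ʝ/

bilabial: voiceless /ɸ/, voiced /β/.
alveolar: voiceless /s/, voiced /z/.
alveolo-palatal: voiceless /ɕ/, voiced /ʑ/.
palatal: voiceless /ç/, voiced —.
glottal: voiceless /h/, voiced /ɦ/.
The palatal row has no voiced member, so the gap is the voiced palatal fricative /ʝ/.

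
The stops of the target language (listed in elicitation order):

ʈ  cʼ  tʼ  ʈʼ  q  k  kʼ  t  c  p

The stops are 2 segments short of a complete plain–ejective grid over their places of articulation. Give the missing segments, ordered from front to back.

/pʼ/, /qʼ/

bilabial: plain /p/, ejective —.
alveolar: plain /t/, ejective /tʼ/.
retroflex: plain /ʈ/, ejective /ʈʼ/.
palatal: plain /c/, ejective /cʼ/.
velar: plain /k/, ejective /kʼ/.
uvular: plain /q/, ejective —.
Gaps, from front to back: bilabial lacks ejective (/pʼ/); uvular lacks ejective (/qʼ/).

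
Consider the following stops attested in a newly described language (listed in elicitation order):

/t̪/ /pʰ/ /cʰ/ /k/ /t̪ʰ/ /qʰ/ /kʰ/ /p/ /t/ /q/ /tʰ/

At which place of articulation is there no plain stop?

bilabial: plain /p/, aspirated /pʰ/.
dental: plain /t̪/, aspirated /t̪ʰ/.
alveolar: plain /t/, aspirated /tʰ/.
palatal: plain —, aspirated /cʰ/.
velar: plain /k/, aspirated /kʰ/.
uvular: plain /q/, aspirated /qʰ/.
Every place of articulation has a plain member except palatal, where /c/ would be expected.

palatal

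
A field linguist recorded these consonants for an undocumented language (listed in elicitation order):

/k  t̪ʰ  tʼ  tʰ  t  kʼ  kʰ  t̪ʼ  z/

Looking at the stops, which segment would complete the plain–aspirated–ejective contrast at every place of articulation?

/t̪/

dental: plain —, aspirated /t̪ʰ/, ejective /t̪ʼ/.
alveolar: plain /t/, aspirated /tʰ/, ejective /tʼ/.
velar: plain /k/, aspirated /kʰ/, ejective /kʼ/.
The dental row has no plain member, so the gap is the plain dental stop /t̪/.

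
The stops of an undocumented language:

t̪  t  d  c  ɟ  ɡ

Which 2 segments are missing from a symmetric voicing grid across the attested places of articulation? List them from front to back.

dental: voiceless /t̪/, voiced —.
alveolar: voiceless /t/, voiced /d/.
palatal: voiceless /c/, voiced /ɟ/.
velar: voiceless —, voiced /ɡ/.
Gaps, from front to back: dental lacks voiced (/d̪/); velar lacks voiceless (/k/).

/d̪/, /k/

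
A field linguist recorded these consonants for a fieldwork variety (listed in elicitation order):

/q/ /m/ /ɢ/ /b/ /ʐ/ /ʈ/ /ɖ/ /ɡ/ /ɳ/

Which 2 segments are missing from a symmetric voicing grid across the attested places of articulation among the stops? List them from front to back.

/p/, /k/

bilabial: voiceless —, voiced /b/.
retroflex: voiceless /ʈ/, voiced /ɖ/.
velar: voiceless —, voiced /ɡ/.
uvular: voiceless /q/, voiced /ɢ/.
Gaps, from front to back: bilabial lacks voiceless (/p/); velar lacks voiceless (/k/).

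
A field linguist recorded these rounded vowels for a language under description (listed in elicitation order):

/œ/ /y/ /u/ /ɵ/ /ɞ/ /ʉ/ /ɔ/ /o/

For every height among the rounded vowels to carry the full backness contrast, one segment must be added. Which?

Front: /y/ (high), /œ/ (low-mid).
Central: /ʉ/ (high), /ɵ/ (high-mid), /ɞ/ (low-mid).
Back: /u/ (high), /o/ (high-mid), /ɔ/ (low-mid).
The high-mid row has no front member, so the gap is the high-mid front rounded vowel /ø/.

/ø/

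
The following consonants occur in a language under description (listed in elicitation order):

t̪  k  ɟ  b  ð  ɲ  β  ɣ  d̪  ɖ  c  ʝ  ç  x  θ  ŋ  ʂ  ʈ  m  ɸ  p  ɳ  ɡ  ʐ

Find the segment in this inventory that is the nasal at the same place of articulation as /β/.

/m/

/β/ is a voiced bilabial fricative.
The nasal at the same place is a bilabial nasal — in this inventory, /m/.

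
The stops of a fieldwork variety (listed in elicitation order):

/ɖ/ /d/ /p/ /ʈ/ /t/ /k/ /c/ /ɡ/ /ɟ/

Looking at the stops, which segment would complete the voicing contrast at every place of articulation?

Voiceless: /p/ (bilabial), /t/ (alveolar), /ʈ/ (retroflex), /c/ (palatal), /k/ (velar).
Voiced: /d/ (alveolar), /ɖ/ (retroflex), /ɟ/ (palatal), /ɡ/ (velar).
The bilabial row has no voiced member, so the gap is the voiced bilabial stop /b/.

/b/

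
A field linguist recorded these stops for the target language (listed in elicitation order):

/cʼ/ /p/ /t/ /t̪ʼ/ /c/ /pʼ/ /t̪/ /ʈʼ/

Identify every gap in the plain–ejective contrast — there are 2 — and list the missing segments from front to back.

/tʼ/, /ʈ/

bilabial: plain /p/, ejective /pʼ/.
dental: plain /t̪/, ejective /t̪ʼ/.
alveolar: plain /t/, ejective —.
retroflex: plain —, ejective /ʈʼ/.
palatal: plain /c/, ejective /cʼ/.
Gaps, from front to back: alveolar lacks ejective (/tʼ/); retroflex lacks plain (/ʈ/).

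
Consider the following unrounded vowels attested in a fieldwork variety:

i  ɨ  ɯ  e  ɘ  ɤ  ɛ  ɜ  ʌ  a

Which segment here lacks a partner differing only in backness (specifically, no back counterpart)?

/a/

High: /i/ ~ /ɨ/ ~ /ɯ/
High-mid: /e/ ~ /ɘ/ ~ /ɤ/
Low-mid: /ɛ/ ~ /ɜ/ ~ /ʌ/
Low: only /a/ (front); no back partner.
So /a/ is the unpaired segment.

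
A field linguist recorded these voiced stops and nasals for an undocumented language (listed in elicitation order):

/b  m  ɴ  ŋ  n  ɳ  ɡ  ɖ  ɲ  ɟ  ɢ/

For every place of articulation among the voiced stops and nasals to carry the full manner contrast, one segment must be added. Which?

/d/

bilabial: oral stop /b/, nasal /m/.
alveolar: oral stop —, nasal /n/.
retroflex: oral stop /ɖ/, nasal /ɳ/.
palatal: oral stop /ɟ/, nasal /ɲ/.
velar: oral stop /ɡ/, nasal /ŋ/.
uvular: oral stop /ɢ/, nasal /ɴ/.
The alveolar row has no oral stop member, so the gap is the alveolar oral stop /d/.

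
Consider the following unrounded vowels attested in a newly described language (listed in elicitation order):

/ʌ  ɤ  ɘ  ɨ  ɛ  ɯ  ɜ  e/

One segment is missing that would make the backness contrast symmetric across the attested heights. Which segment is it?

/i/

high: front —, central /ɨ/, back /ɯ/.
high-mid: front /e/, central /ɘ/, back /ɤ/.
low-mid: front /ɛ/, central /ɜ/, back /ʌ/.
The high row has no front member, so the gap is the high front unrounded vowel /i/.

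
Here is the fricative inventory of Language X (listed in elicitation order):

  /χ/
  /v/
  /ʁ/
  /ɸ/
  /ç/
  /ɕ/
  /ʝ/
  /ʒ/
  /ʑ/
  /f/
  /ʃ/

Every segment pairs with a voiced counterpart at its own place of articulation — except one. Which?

/ɸ/

Labiodental: /f/ ~ /v/
Postalveolar: /ʃ/ ~ /ʒ/
Alveolo-palatal: /ɕ/ ~ /ʑ/
Palatal: /ç/ ~ /ʝ/
Uvular: /χ/ ~ /ʁ/
Bilabial: only /ɸ/ (voiceless); no voiced partner.
So /ɸ/ is the unpaired segment.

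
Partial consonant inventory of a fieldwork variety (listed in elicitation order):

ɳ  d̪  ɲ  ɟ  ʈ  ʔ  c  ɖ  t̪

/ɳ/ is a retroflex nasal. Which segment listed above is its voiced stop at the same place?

The voiced stop at the same place is a voiced retroflex stop — in this inventory, /ɖ/.

/ɖ/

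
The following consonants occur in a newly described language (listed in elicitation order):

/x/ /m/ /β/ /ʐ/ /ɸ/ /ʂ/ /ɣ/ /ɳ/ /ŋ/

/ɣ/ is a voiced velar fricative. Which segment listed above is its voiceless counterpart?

/x/

The voiceless counterpart is a voiceless velar fricative — in this inventory, /x/.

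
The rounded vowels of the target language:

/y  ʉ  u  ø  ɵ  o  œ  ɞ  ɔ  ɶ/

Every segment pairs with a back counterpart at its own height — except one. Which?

High: /y/ ~ /ʉ/ ~ /u/
High-mid: /ø/ ~ /ɵ/ ~ /o/
Low-mid: /œ/ ~ /ɞ/ ~ /ɔ/
Low: only /ɶ/ (front); no back partner.
So /ɶ/ is the unpaired segment.

/ɶ/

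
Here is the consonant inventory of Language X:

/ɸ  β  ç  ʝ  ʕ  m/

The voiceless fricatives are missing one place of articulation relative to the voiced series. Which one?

pharyngeal

Voiceless: /ɸ/ (bilabial), /ç/ (palatal).
Voiced: /β/ (bilabial), /ʝ/ (palatal), /ʕ/ (pharyngeal).
Every place of articulation has a voiceless member except pharyngeal, where /ħ/ would be expected.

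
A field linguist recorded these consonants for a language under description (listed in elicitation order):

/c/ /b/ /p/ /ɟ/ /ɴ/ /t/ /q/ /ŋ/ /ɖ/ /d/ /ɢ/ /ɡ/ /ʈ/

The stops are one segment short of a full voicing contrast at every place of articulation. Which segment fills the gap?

bilabial: voiceless /p/, voiced /b/.
alveolar: voiceless /t/, voiced /d/.
retroflex: voiceless /ʈ/, voiced /ɖ/.
palatal: voiceless /c/, voiced /ɟ/.
velar: voiceless —, voiced /ɡ/.
uvular: voiceless /q/, voiced /ɢ/.
The velar row has no voiceless member, so the gap is the voiceless velar stop /k/.

/k/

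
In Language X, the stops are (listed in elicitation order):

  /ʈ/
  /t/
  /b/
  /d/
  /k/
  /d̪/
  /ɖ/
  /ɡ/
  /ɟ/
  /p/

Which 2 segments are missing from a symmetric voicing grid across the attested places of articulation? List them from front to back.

/t̪/, /c/

bilabial: voiceless /p/, voiced /b/.
dental: voiceless —, voiced /d̪/.
alveolar: voiceless /t/, voiced /d/.
retroflex: voiceless /ʈ/, voiced /ɖ/.
palatal: voiceless —, voiced /ɟ/.
velar: voiceless /k/, voiced /ɡ/.
Gaps, from front to back: dental lacks voiceless (/t̪/); palatal lacks voiceless (/c/).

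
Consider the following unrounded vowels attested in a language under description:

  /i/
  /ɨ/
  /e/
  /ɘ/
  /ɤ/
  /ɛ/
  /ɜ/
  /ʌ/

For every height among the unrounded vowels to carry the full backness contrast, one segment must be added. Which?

/ɯ/

height            front     central   back    
high              i         ɨ         —       
high-mid          e         ɘ         ɤ       
low-mid           ɛ         ɜ         ʌ       
The high row has no back member, so the gap is the high back unrounded vowel /ɯ/.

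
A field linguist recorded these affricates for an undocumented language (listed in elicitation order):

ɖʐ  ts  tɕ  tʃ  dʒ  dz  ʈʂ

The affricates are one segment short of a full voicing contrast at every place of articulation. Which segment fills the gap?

place of articulation  voiceless  voiced  
alveolar          ts        dz      
postalveolar      tʃ        dʒ      
retroflex         ʈʂ        ɖʐ      
alveolo-palatal   tɕ        —       
The alveolo-palatal row has no voiced member, so the gap is the voiced alveolo-palatal affricate /dʑ/.

/dʑ/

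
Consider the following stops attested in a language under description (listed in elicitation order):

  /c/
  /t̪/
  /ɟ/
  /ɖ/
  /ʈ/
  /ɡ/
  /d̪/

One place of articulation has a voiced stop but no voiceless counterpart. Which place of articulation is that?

velar

Voiceless: /t̪/ (dental), /ʈ/ (retroflex), /c/ (palatal).
Voiced: /d̪/ (dental), /ɖ/ (retroflex), /ɟ/ (palatal), /ɡ/ (velar).
Every place of articulation has a voiceless member except velar, where /k/ would be expected.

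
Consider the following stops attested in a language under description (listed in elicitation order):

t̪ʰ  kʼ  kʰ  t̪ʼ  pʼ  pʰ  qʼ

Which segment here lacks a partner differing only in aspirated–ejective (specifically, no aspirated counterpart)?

Bilabial: /pʰ/ ~ /pʼ/
Dental: /t̪ʰ/ ~ /t̪ʼ/
Velar: /kʰ/ ~ /kʼ/
Uvular: only /qʼ/ (ejective); no aspirated partner.
So /qʼ/ is the unpaired segment.

/qʼ/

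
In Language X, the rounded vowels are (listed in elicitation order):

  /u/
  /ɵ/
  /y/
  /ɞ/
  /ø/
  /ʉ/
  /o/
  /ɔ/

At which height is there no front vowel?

high: front /y/, central /ʉ/, back /u/.
high-mid: front /ø/, central /ɵ/, back /o/.
low-mid: front —, central /ɞ/, back /ɔ/.
Every height has a front member except low-mid, where /œ/ would be expected.

low-mid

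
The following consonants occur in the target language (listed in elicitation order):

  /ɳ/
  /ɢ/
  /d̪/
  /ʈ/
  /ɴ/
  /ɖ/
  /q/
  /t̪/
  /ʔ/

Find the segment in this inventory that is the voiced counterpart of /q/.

/ɢ/

/q/ is a voiceless uvular stop.
The voiced counterpart is a voiced uvular stop — in this inventory, /ɢ/.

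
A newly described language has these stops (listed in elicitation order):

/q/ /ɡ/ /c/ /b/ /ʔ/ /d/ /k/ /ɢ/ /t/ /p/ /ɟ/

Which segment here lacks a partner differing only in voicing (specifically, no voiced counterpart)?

/ʔ/

Bilabial: /p/ ~ /b/
Alveolar: /t/ ~ /d/
Palatal: /c/ ~ /ɟ/
Velar: /k/ ~ /ɡ/
Uvular: /q/ ~ /ɢ/
Glottal: only /ʔ/ (voiceless); no voiced partner.
So /ʔ/ is the unpaired segment.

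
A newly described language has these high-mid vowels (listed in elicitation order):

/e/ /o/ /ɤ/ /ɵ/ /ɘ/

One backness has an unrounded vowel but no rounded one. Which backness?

front: unrounded /e/, rounded —.
central: unrounded /ɘ/, rounded /ɵ/.
back: unrounded /ɤ/, rounded /o/.
Every backness has a rounded member except front, where /ø/ would be expected.

front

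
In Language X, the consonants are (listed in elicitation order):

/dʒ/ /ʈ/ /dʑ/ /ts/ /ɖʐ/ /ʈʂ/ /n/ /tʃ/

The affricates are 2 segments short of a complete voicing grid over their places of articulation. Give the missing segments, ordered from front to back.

place of articulation  voiceless  voiced  
alveolar          ts        —       
postalveolar      tʃ        dʒ      
retroflex         ʈʂ        ɖʐ      
alveolo-palatal   —         dʑ      
Gaps, from front to back: alveolar lacks voiced (/dz/); alveolo-palatal lacks voiceless (/tɕ/).

/dz/, /tɕ/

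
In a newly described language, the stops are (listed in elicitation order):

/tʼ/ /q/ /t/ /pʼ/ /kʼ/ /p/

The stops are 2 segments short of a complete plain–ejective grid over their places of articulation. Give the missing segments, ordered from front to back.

/k/, /qʼ/

place of articulation  plain     ejective
bilabial          p         pʼ      
alveolar          t         tʼ      
velar             —         kʼ      
uvular            q         —       
Gaps, from front to back: velar lacks plain (/k/); uvular lacks ejective (/qʼ/).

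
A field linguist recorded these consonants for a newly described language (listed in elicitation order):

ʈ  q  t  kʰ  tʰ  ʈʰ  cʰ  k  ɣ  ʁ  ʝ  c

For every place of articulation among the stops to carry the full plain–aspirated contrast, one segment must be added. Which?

/qʰ/

place of articulation  plain     aspirated
alveolar          t         tʰ      
retroflex         ʈ         ʈʰ      
palatal           c         cʰ      
velar             k         kʰ      
uvular            q         —       
The uvular row has no aspirated member, so the gap is the aspirated uvular stop /qʰ/.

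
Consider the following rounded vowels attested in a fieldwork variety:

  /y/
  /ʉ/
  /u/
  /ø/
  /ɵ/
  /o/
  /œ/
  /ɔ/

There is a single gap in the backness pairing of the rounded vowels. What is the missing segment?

high: front /y/, central /ʉ/, back /u/.
high-mid: front /ø/, central /ɵ/, back /o/.
low-mid: front /œ/, central —, back /ɔ/.
The low-mid row has no central member, so the gap is the low-mid central rounded vowel /ɞ/.

/ɞ/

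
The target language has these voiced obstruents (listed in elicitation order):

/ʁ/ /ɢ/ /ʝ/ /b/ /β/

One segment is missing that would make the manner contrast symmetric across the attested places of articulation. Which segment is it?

Stop: /b/ (bilabial), /ɢ/ (uvular).
Fricative: /β/ (bilabial), /ʝ/ (palatal), /ʁ/ (uvular).
The palatal row has no stop member, so the gap is the palatal stop /ɟ/.

/ɟ/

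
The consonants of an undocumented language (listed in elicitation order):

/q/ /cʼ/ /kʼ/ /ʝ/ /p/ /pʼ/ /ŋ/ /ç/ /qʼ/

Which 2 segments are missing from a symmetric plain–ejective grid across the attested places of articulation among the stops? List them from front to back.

place of articulation  plain     ejective
bilabial          p         pʼ      
palatal           —         cʼ      
velar             —         kʼ      
uvular            q         qʼ      
Gaps, from front to back: palatal lacks plain (/c/); velar lacks plain (/k/).

/c/, /k/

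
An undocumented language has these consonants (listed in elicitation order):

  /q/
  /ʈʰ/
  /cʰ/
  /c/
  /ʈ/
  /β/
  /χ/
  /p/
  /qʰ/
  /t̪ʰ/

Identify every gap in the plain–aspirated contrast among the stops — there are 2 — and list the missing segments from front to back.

/pʰ/, /t̪/

bilabial: plain /p/, aspirated —.
dental: plain —, aspirated /t̪ʰ/.
retroflex: plain /ʈ/, aspirated /ʈʰ/.
palatal: plain /c/, aspirated /cʰ/.
uvular: plain /q/, aspirated /qʰ/.
Gaps, from front to back: bilabial lacks aspirated (/pʰ/); dental lacks plain (/t̪/).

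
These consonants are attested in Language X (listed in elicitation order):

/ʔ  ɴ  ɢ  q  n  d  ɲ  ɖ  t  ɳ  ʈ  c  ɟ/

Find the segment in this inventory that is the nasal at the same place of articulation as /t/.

/n/

/t/ is a voiceless alveolar stop.
The nasal at the same place is an alveolar nasal — in this inventory, /n/.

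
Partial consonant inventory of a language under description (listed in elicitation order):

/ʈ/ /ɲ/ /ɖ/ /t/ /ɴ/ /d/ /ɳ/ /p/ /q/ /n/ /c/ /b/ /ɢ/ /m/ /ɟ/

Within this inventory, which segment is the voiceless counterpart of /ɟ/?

/ɟ/ is a voiced palatal stop.
The voiceless counterpart is a voiceless palatal stop — in this inventory, /c/.

/c/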